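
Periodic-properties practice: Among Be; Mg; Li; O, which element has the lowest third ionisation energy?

O

After 2 electrons have been removed, what remains? Be²⁺ is the bare [He] core; Mg²⁺ is the bare [Ne] core; Li²⁺ is already 1 electron into the core; O²⁺ still has 4 valence electrons.
Core electrons are held far more tightly than valence electrons, so Mg, Li and Be top the IE_3 order.
Approximate IE_3 values (kJ/mol): Be 14849, Mg 7733, Li 11815, O 5300.
So the third ionization energies run O < Mg < Li < Be.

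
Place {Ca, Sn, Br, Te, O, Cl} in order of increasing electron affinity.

Ca < Sn < O < Te < Br < Cl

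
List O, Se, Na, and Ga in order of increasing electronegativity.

Na < Ga < Se < O

EN rises left→right (higher Z_eff, smaller atoms) and falls top→bottom (larger, more shielded atoms).
Here both period and group differ, so the two effects have to be weighed against each other.
Ga > Na: period and group pull opposite ways; the across-period shift dominates (1.81 vs 0.93).
Se > Ga: both are in period 4; the period trend gives Se the larger value.
O > Se: O sits above Se in group 16, so the down-group effect alone puts O higher.
Tabulated electronegativity (Pauling): O 3.44, Na 0.93, Ga 1.81, Se 2.55.
So from lowest to highest: Na < Ga < Se < O.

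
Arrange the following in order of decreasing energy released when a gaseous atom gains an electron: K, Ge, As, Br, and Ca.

Br > Ge > As > K > Ca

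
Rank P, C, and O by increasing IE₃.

IE_3 is the cost of taking one more electron from the +2 cation: P²⁺ still has 3 valence electrons; C²⁺ still has 2 valence electrons; O²⁺ still has 4 valence electrons.
All are still removing valence electrons, so compare the +2 ions as you would atoms: IE_3 generally rises across a period (higher Z_eff) and falls down a group (larger shell), subject to the usual subshell exceptions.
Valence configurations: P²⁺ [Ne]3s²3p¹, C²⁺ [He]2s², O²⁺ [He]2s²2p².
Approximate IE_3 values (kJ/mol): P 2914, C 4620, O 5300.
Putting it together, IE_3: P < C < O.

P, C, O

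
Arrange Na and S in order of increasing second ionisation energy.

S < Na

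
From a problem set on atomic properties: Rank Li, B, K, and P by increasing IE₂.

Consider each +1 ion: Li⁺ is the bare [He] core; B⁺ still has 2 valence electrons; K⁺ is the bare [Ar] core; P⁺ still has 4 valence electrons.
Breaking into a closed-shell core is much more expensive than removing a leftover valence electron — K and Li have the largest IE_2 here.
Valence configurations: B⁺ [He]2s², P⁺ [Ne]3s²3p².
The numbers (kJ/mol): Li 7298, B 2427, K 3052, P 1907.
Overall IE_2 order: P < B < K < Li.

P, B, K, Li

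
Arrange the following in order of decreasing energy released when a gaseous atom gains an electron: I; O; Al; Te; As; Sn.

O is in period 2, group 16; Al is in period 3, group 13; As is in period 4, group 15; Sn is in period 5, group 14; Te is in period 5, group 16; I is in period 5, group 17.
EA tends to increase across a period and decrease down a group, though the pattern is less regular than for IE or radius.
Neither a single period nor a single group — weigh both effects.
As > Al: period and group pull opposite ways; the across-period shift dominates (78 vs 42 kJ/mol).
Sn > As: this pair runs against the simple trend — see the exception note.
O > Sn: both effects reinforce here, so O is clearly the higher of the two.
Te > O: this pair runs against the simple trend — see the exception note.
I > Te: both are in period 5; the period trend gives I the larger value.
Note the exception: Sn has a higher electron affinity than As, contrary to the simple trend — adding an electron to As's half-filled np³ subshell costs electron-pairing energy.
Note the exception: Te has a higher electron affinity than O, contrary to the simple trend — O's compact 2p subshell gives strong electron–electron repulsion on the added electron.
Tabulated electron affinity (kJ/mol): O 141, Al 42, As 78, Sn 107, Te 190, I 295.
So from highest to lowest: I > Te > O > Sn > As > Al.

I > Te > O > Sn > As > Al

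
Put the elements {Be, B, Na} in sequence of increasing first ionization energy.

Na < B < Be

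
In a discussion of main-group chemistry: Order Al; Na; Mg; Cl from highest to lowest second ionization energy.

Na > Cl > Al > Mg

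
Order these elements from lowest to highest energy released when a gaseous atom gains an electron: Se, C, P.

C is in period 2, group 14; P is in period 3, group 15; Se is in period 4, group 16.
Adding an electron releases more energy for atoms nearer the top right (short of the noble gases).
These sit on a diagonal, where the across-period and down-group effects partly cancel.
C > P: the two effects oppose for this pair; the down-group effect wins (122 vs 72 kJ/mol).
Se > C: the two effects oppose for this pair; the across-period effect wins (195 vs 122 kJ/mol).
Approximate values (kJ/mol): C 122, P 72, Se 195.
So from lowest to highest: P < C < Se.

P < C < Se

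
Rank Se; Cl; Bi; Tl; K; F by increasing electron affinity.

Adding an electron releases more energy for atoms nearer the top right (short of the noble gases).
These span different periods and groups, so the two trends combine.
K > Tl: period and group pull opposite ways; the down-group shift dominates (48 vs 19 kJ/mol).
Bi > K: the two effects oppose for this pair; the across-period effect wins (91 vs 48 kJ/mol).
Se > Bi: relative to Bi, both the across-period and down-group shifts push Se's electron affinity up.
F > Se: both effects reinforce here, so F is clearly the higher of the two.
Cl > F: this pair runs against the simple trend — see the exception note.
Note the exception: Cl has a higher electron affinity than F, contrary to the simple trend — F's small 2p subshell makes the incoming electron feel strong e⁻–e⁻ repulsion, so Cl actually releases more energy on gaining an electron.
Tabulated electron affinity (kJ/mol): F 328, Cl 349, K 48, Se 195, Tl 19, Bi 91.
So from lowest to highest: Tl < K < Bi < Se < F < Cl.

Tl, K, Bi, Se, F, Cl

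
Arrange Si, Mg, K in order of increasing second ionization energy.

IE_2 is the cost of taking one more electron from the +1 cation: Si⁺ still has 3 valence electrons; Mg⁺ still has 1 valence electron; K⁺ is the bare [Ar] core.
Pulling an electron out of a noble-gas core costs far more than removing a remaining valence electron, so K sits at the high end of IE_2.
Valence configurations: Si⁺ [Ne]3s²3p¹, Mg⁺ [Ne]3s¹.
Approximate IE_2 values (kJ/mol): Si 1577, Mg 1451, K 3052.
Putting it together, IE_2: Mg < Si < K.

Mg < Si < K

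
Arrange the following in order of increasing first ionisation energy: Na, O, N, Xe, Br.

First ionization energy rises across a period (greater Z_eff holds electrons more tightly) and falls down a group (valence electrons are farther from the nucleus).
These span different periods and groups, so the two trends combine.
Br > Na: period and group pull opposite ways; the across-period shift dominates (1140 vs 496 kJ/mol).
Xe > Br: the two effects oppose for this pair; the across-period effect wins (1170 vs 1140 kJ/mol).
O > Xe: period and group pull opposite ways; the down-group shift dominates (1314 vs 1170 kJ/mol).
N > O: this pair runs against the simple trend — see the exception note.
Note the exception: N has a higher first ionization energy than O, contrary to the simple trend — pairing an electron in O's 2p⁴ costs repulsion energy, so O ionizes more easily than half-filled N (2p³).
For reference (kJ/mol): N 1402, O 1314, Na 496, Br 1140, Xe 1170.
So from lowest to highest: Na < Br < Xe < O < N.

Na < Br < Xe < O < N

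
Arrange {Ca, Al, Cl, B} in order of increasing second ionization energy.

Ca, Al, Cl, B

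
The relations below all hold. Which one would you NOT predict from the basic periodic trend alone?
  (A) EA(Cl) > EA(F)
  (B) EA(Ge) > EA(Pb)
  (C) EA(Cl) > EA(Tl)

(A)

The general trend: electron affinity increases across a period and decreases down a group.
(A) Cl (period 3, group 17) vs F (period 2, group 17): the stated order contradicts the simple trend.
(B) Ge (period 4, group 14) vs Pb (period 6, group 14): the stated order agrees with the simple trend.
(C) Cl (period 3, group 17) vs Tl (period 6, group 13): the stated order agrees with the simple trend.
The exception is (A): F's small 2p subshell makes the incoming electron feel strong e⁻–e⁻ repulsion, so Cl actually releases more energy on gaining an electron.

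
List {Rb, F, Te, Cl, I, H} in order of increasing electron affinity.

Rb < H < Te < I < F < Cl

H is in period 1, group 1; F is in period 2, group 17; Cl is in period 3, group 17; Rb is in period 5, group 1; Te is in period 5, group 16; I is in period 5, group 17.
Atoms with high Z_eff and room in the valence shell (especially the halogens) have the most exothermic electron affinities.
Here both period and group differ, so the two effects have to be weighed against each other.
H > Rb: H sits above Rb in group 1, so the down-group effect alone puts H higher.
Te > H: the two effects oppose for this pair; the across-period effect wins (190 vs 73 kJ/mol).
I > Te: both are in period 5; the period trend gives I the larger value.
F > I: they share group 17; the group trend gives F the larger value.
Cl > F: this pair runs against the simple trend — see the exception note.
Note the exception: Cl has a higher electron affinity than F, contrary to the simple trend — F's small 2p subshell makes the incoming electron feel strong e⁻–e⁻ repulsion, so Cl actually releases more energy on gaining an electron.
Tabulated electron affinity (kJ/mol): H 73, F 328, Cl 349, Rb 47, Te 190, I 295.
So from lowest to highest: Rb < H < Te < I < F < Cl.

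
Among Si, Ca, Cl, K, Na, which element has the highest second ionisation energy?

Na

Consider each +1 ion: Si⁺ still has 3 valence electrons; Ca⁺ still has 1 valence electron; Cl⁺ still has 6 valence electrons; K⁺ is the bare [Ar] core; Na⁺ is the bare [Ne] core.
Pulling an electron out of a noble-gas core costs far more than removing a remaining valence electron, so K and Na sit at the high end of IE_2.
Valence configurations: Si⁺ [Ne]3s²3p¹, Ca⁺ [Ar]4s¹, Cl⁺ [Ne]3s²3p⁴.
The numbers (kJ/mol): Si 1577, Ca 1145, Cl 2298, K 3052, Na 4562.
Overall IE_2 order: Ca < Si < Cl < K < Na.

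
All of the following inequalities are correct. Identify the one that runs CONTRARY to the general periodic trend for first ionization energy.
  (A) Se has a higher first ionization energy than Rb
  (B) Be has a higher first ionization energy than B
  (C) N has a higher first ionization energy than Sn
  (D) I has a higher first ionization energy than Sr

(B)

The general trend: first ionization energy increases across a period and decreases down a group.
(A) Se (period 4, group 16) vs Rb (period 5, group 1): the stated order agrees with the simple trend.
(B) Be (period 2, group 2) vs B (period 2, group 13): the stated order contradicts the simple trend.
(C) N (period 2, group 15) vs Sn (period 5, group 14): the stated order agrees with the simple trend.
(D) I (period 5, group 17) vs Sr (period 5, group 2): the stated order agrees with the simple trend.
The exception is (B): removing B's lone 2p electron is easier than breaking Be's filled 2s².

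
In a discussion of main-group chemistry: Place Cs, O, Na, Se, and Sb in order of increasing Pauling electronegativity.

O is in period 2, group 16; Na is in period 3, group 1; Se is in period 4, group 16; Sb is in period 5, group 15; Cs is in period 6, group 1.
Atoms toward the upper right of the periodic table pull bonding electrons most strongly.
These span different periods and groups, so the two trends combine.
Na > Cs: they share group 1; the group trend gives Na the larger value.
Sb > Na: the two effects oppose for this pair; the across-period effect wins (2.05 vs 0.93).
Se > Sb: relative to Sb, both the across-period and down-group shifts push Se's electronegativity up.
O > Se: O sits above Se in group 16, so the down-group effect alone puts O higher.
Tabulated electronegativity (Pauling): O 3.44, Na 0.93, Se 2.55, Sb 2.05, Cs 0.79.
So from lowest to highest: Cs < Na < Sb < Se < O.

Cs, Na, Sb, Se, O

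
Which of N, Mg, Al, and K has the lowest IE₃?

Consider each +2 ion: N²⁺ still has 3 valence electrons; Mg²⁺ is the bare [Ne] core; Al²⁺ still has 1 valence electron; K²⁺ is already 1 electron into the core.
Usually core removal costs more than valence removal, but here the competition is close: a tightly held n=2 valence electron can cost more to remove than an n=3 core electron, so the actual values have to decide it.
Valence configurations: N²⁺ [He]2s²2p¹, Al²⁺ [Ne]3s¹.
The numbers (kJ/mol): N 4578, Mg 7733, Al 2745, K 4420.
Overall IE_3 order: Al < K < N < Mg.

Al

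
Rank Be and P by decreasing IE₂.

Consider each +1 ion: Be⁺ still has 1 valence electron; P⁺ still has 4 valence electrons.
All are still removing valence electrons, so compare the +1 ions as you would atoms: IE_2 generally rises across a period (higher Z_eff) and falls down a group (larger shell), subject to the usual subshell exceptions.
Valence configurations: Be⁺ [He]2s¹, P⁺ [Ne]3s²3p².
The numbers (kJ/mol): Be 1757, P 1907.
Putting it together, IE_2: Be < P.

P > Be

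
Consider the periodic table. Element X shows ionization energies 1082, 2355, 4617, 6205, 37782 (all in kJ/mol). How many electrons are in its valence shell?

Look for the largest jump between consecutive ionization energies: IE5/IE4 ≈ 6.1, far larger than any earlier ratio.
That jump marks the point where a core electron is being removed. So the atom has 4 valence electrons.

4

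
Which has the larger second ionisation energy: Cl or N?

N

Consider each +1 ion: Cl⁺ still has 6 valence electrons; N⁺ still has 4 valence electrons.
All are still removing valence electrons, so compare the +1 ions as you would atoms: IE_2 generally rises across a period (higher Z_eff) and falls down a group (larger shell), subject to the usual subshell exceptions.
Valence configurations: Cl⁺ [Ne]3s²3p⁴, N⁺ [He]2s²2p².
Approximate IE_2 values (kJ/mol): Cl 2298, N 2856.
Hence IE_2: Cl < N.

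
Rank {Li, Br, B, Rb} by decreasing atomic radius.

Rb, Li, Br, B

Moving right in a period, electrons are added to the same shell under a stronger nuclear pull, so atoms get smaller; moving down, a new shell is opened and atoms get larger.
These span different periods and groups, so the two trends combine.
Br > B: the two effects oppose for this pair; the down-group effect wins (114 vs 85 pm).
Li > Br: the two effects oppose for this pair; the across-period effect wins (133 vs 114 pm).
Rb > Li: Rb sits below Li in group 1, so the down-group effect alone puts Rb larger.
For reference (pm): Li 133, B 85, Br 114, Rb 210.
So from largest to smallest: Rb > Li > Br > B.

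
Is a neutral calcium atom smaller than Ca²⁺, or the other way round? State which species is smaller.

Ca²⁺

Forming Ca²⁺ removes 2 electrons from Ca. Fewer electrons for the same nuclear charge means less shielding and a higher Z_eff on the remaining electrons, and for main-group metals the entire outer shell is lost.
A cation is smaller than its parent atom: Ca²⁺ < Ca.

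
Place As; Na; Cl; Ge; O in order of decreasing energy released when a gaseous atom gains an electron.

O is in period 2, group 16; Na is in period 3, group 1; Cl is in period 3, group 17; Ge is in period 4, group 14; As is in period 4, group 15.
Atoms with high Z_eff and room in the valence shell (especially the halogens) have the most exothermic electron affinities.
Here both period and group differ, so the two effects have to be weighed against each other.
As > Na: period and group pull opposite ways; the across-period shift dominates (78 vs 53 kJ/mol).
Ge > As: this pair runs against the simple trend — see the exception note.
O > Ge: both effects reinforce here, so O is clearly the higher of the two.
Cl > O: period and group pull opposite ways; the across-period shift dominates (349 vs 141 kJ/mol).
Note the exception: Ge has a higher electron affinity than As, contrary to the simple trend — adding an electron to As's half-filled 4p³ is unfavourable, so Ge (4p²) has the more exothermic EA.
Approximate values (kJ/mol): O 141, Na 53, Cl 349, Ge 119, As 78.
So from highest to lowest: Cl > O > Ge > As > Na.

Cl, O, Ge, As, Na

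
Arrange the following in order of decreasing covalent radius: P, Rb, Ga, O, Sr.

Rb, Sr, Ga, P, O

Moving right in a period, electrons are added to the same shell under a stronger nuclear pull, so atoms get smaller; moving down, a new shell is opened and atoms get larger.
Here both period and group differ, so the two effects have to be weighed against each other.
P > O: both effects reinforce here, so P is clearly the larger of the two.
Ga > P: both effects reinforce here, so Ga is clearly the larger of the two.
Sr > Ga: both effects reinforce here, so Sr is clearly the larger of the two.
Rb > Sr: both are in period 5; the period trend gives Rb the larger value.
For reference (pm): O 63, P 111, Ga 124, Rb 210, Sr 185.
So from largest to smallest: Rb > Sr > Ga > P > O.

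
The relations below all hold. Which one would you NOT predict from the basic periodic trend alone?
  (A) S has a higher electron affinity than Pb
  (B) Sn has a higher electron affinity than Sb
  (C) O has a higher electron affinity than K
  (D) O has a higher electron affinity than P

(B)

The general trend: electron affinity increases across a period and decreases down a group.
(A) S (period 3, group 16) vs Pb (period 6, group 14): the stated order agrees with the simple trend.
(B) Sn (period 5, group 14) vs Sb (period 5, group 15): the stated order contradicts the simple trend.
(C) O (period 2, group 16) vs K (period 4, group 1): the stated order agrees with the simple trend.
(D) O (period 2, group 16) vs P (period 3, group 15): the stated order agrees with the simple trend.
The exception is (B): adding an electron to Sb's half-filled 5p³ is unfavourable, so Sn has the more exothermic EA.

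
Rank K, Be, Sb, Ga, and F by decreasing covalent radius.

Be is in period 2, group 2; F is in period 2, group 17; K is in period 4, group 1; Ga is in period 4, group 13; Sb is in period 5, group 15.
Across a period the added protons contract the valence shell; down a group each new principal shell makes the atom larger.
Here both period and group differ, so the two effects have to be weighed against each other.
Be > F: Be lies to the left of F in period 2, so the across-period effect alone puts Be larger.
Ga > Be: period and group pull opposite ways; the down-group shift dominates (124 vs 102 pm).
Sb > Ga: the two effects oppose for this pair; the down-group effect wins (140 vs 124 pm).
K > Sb: the two effects oppose for this pair; the across-period effect wins (196 vs 140 pm).
For reference (pm): Be 102, F 64, K 196, Ga 124, Sb 140.
So from largest to smallest: K > Sb > Ga > Be > F.

K, Sb, Ga, Be, F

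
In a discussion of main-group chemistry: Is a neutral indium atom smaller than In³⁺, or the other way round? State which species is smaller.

Forming In³⁺ removes 3 electrons from In. Fewer electrons for the same nuclear charge means less shielding and a higher Z_eff on the remaining electrons, and for main-group metals the entire outer shell is lost.
A cation is smaller than its parent atom: In³⁺ < In.

In³⁺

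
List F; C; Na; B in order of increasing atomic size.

F, C, B, Na

Radius decreases left→right (rising Z_eff, same n) and increases top→bottom (higher n).
These span different periods and groups, so the two trends combine.
C > F: both are in period 2; the period trend gives C the larger value.
B > C: B lies to the left of C in period 2, so the across-period effect alone puts B larger.
Na > B: relative to B, both the across-period and down-group shifts push Na's atomic radius up.
Tabulated atomic radius (pm): B 85, C 75, F 64, Na 155.
So from smallest to largest: F < C < B < Na.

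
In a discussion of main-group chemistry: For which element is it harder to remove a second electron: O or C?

Consider each +1 ion: O⁺ still has 5 valence electrons; C⁺ still has 3 valence electrons.
All are still removing valence electrons, so compare the +1 ions as you would atoms: IE_2 generally rises across a period (higher Z_eff) and falls down a group (larger shell), subject to the usual subshell exceptions.
Valence configurations: O⁺ [He]2s²2p³, C⁺ [He]2s²2p¹.
Tabulated IE_2 (kJ/mol): O 3388, C 2353.
Putting it together, IE_2: C < O.

O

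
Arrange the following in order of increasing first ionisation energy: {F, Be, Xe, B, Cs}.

Cs < B < Be < Xe < F

Be is in period 2, group 2; B is in period 2, group 13; F is in period 2, group 17; Xe is in period 5, group 18; Cs is in period 6, group 1.
Removing the outermost electron gets harder across a period and easier down a group.
These span different periods and groups, so the two trends combine.
B > Cs: both effects reinforce here, so B is clearly the higher of the two.
Be > B: this pair runs against the simple trend — see the exception note.
Xe > Be: period and group pull opposite ways; the across-period shift dominates (1170 vs 900 kJ/mol).
F > Xe: period and group pull opposite ways; the down-group shift dominates (1681 vs 1170 kJ/mol).
Note the exception: Be has a higher first ionization energy than B, contrary to the simple trend — removing B's lone 2p electron is easier than breaking Be's filled 2s².
For reference (kJ/mol): Be 900, B 801, F 1681, Xe 1170, Cs 376.
So from lowest to highest: Cs < B < Be < Xe < F.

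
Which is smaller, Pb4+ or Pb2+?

Pb4+

Both ions have Z = 82 protons, but Pb4+ has lost more electrons, so its remaining electrons feel a larger effective nuclear charge per electron and are pulled in more tightly.
Higher positive charge → smaller ion, so Pb2+ > Pb4+.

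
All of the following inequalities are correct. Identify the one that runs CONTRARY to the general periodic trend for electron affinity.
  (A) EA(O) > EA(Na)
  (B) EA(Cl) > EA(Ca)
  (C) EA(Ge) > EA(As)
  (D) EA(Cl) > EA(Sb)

(C)

The general trend: electron affinity increases across a period and decreases down a group.
(A) O (period 2, group 16) vs Na (period 3, group 1): the stated order agrees with the simple trend.
(B) Cl (period 3, group 17) vs Ca (period 4, group 2): the stated order agrees with the simple trend.
(C) Ge (period 4, group 14) vs As (period 4, group 15): the stated order contradicts the simple trend.
(D) Cl (period 3, group 17) vs Sb (period 5, group 15): the stated order agrees with the simple trend.
The exception is (C): adding an electron to As's half-filled 4p³ is unfavourable, so Ge (4p²) has the more exothermic EA.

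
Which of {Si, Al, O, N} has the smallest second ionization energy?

Si

IE_2 is the cost of taking one more electron from the +1 cation: Si⁺ still has 3 valence electrons; Al⁺ still has 2 valence electrons; O⁺ still has 5 valence electrons; N⁺ still has 4 valence electrons.
All are still removing valence electrons, so compare the +1 ions as you would atoms: IE_2 generally rises across a period (higher Z_eff) and falls down a group (larger shell), subject to the usual subshell exceptions.
Valence configurations: Si⁺ [Ne]3s²3p¹, Al⁺ [Ne]3s², O⁺ [He]2s²2p³, N⁺ [He]2s²2p².
Si⁺ loses a lone 3p electron whereas Al⁺ must break into a filled 3s² pair, so IE_2(Al) > IE_2(Si) even though Si has the higher nuclear charge.
The numbers (kJ/mol): Si 1577, Al 1817, O 3388, N 2856.
Putting it together, IE_2: Si < Al < N < O.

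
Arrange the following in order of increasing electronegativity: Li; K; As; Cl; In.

K < Li < In < As < Cl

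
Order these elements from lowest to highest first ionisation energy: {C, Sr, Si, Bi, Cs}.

C is in period 2, group 14; Si is in period 3, group 14; Sr is in period 5, group 2; Cs is in period 6, group 1; Bi is in period 6, group 15.
First ionization energy rises across a period (greater Z_eff holds electrons more tightly) and falls down a group (valence electrons are farther from the nucleus).
Here both period and group differ, so the two effects have to be weighed against each other.
Sr > Cs: both effects reinforce here, so Sr is clearly the higher of the two.
Bi > Sr: the two effects oppose for this pair; the across-period effect wins (703 vs 550 kJ/mol).
Si > Bi: period and group pull opposite ways; the down-group shift dominates (786 vs 703 kJ/mol).
C > Si: C sits above Si in group 14, so the down-group effect alone puts C higher.
Approximate values (kJ/mol): C 1086, Si 786, Sr 550, Cs 376, Bi 703.
So from lowest to highest: Cs < Sr < Bi < Si < C.

Cs < Sr < Bi < Si < C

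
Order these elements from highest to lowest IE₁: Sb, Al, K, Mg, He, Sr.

He > Sb > Mg > Al > Sr > K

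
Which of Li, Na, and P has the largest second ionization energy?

Li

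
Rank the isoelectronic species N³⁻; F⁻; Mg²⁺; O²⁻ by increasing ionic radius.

Mg²⁺, F⁻, O²⁻, N³⁻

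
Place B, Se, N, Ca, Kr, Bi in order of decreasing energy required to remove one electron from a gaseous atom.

N > Kr > Se > B > Bi > Ca

B is in period 2, group 13; N is in period 2, group 15; Ca is in period 4, group 2; Se is in period 4, group 16; Kr is in period 4, group 18; Bi is in period 6, group 15.
First ionization energy rises across a period (greater Z_eff holds electrons more tightly) and falls down a group (valence electrons are farther from the nucleus).
Here both period and group differ, so the two effects have to be weighed against each other.
Bi > Ca: period and group pull opposite ways; the across-period shift dominates (703 vs 590 kJ/mol).
B > Bi: period and group pull opposite ways; the down-group shift dominates (801 vs 703 kJ/mol).
Se > B: period and group pull opposite ways; the across-period shift dominates (941 vs 801 kJ/mol).
Kr > Se: Kr lies to the right of Se in period 4, so the across-period effect alone puts Kr higher.
N > Kr: period and group pull opposite ways; the down-group shift dominates (1402 vs 1351 kJ/mol).
Approximate values (kJ/mol): B 801, N 1402, Ca 590, Se 941, Kr 1351, Bi 703.
So from highest to lowest: N > Kr > Se > B > Bi > Ca.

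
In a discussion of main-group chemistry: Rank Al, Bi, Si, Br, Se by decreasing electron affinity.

Adding an electron releases more energy for atoms nearer the top right (short of the noble gases).
Here both period and group differ, so the two effects have to be weighed against each other.
Bi > Al: the two effects oppose for this pair; the across-period effect wins (91 vs 42 kJ/mol).
Si > Bi: the two effects oppose for this pair; the down-group effect wins (134 vs 91 kJ/mol).
Se > Si: the two effects oppose for this pair; the across-period effect wins (195 vs 134 kJ/mol).
Br > Se: Br lies to the right of Se in period 4, so the across-period effect alone puts Br higher.
For reference (kJ/mol): Al 42, Si 134, Se 195, Br 325, Bi 91.
So from highest to lowest: Br > Se > Si > Bi > Al.

Br > Se > Si > Bi > Al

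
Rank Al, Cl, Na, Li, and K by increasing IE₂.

Consider each +1 ion: Al⁺ still has 2 valence electrons; Cl⁺ still has 6 valence electrons; Na⁺ is the bare [Ne] core; Li⁺ is the bare [He] core; K⁺ is the bare [Ar] core.
Core electrons are held far more tightly than valence electrons, so K, Na and Li top the IE_2 order.
Valence configurations: Al⁺ [Ne]3s², Cl⁺ [Ne]3s²3p⁴.
The numbers (kJ/mol): Al 1817, Cl 2298, Na 4562, Li 7298, K 3052.
Hence IE_2: Al < Cl < K < Na < Li.

Al < Cl < K < Na < Li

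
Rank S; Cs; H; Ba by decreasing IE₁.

Across a period the outer electron is held more tightly (higher IE₁); down a group it sits in a higher shell, more shielded, and comes off more easily.
Neither a single period nor a single group — weigh both effects.
Ba > Cs: Ba lies to the right of Cs in period 6, so the across-period effect alone puts Ba higher.
S > Ba: relative to Ba, both the across-period and down-group shifts push S's first ionization energy up.
H > S: the two effects oppose for this pair; the down-group effect wins (1312 vs 1000 kJ/mol).
For reference (kJ/mol): H 1312, S 1000, Cs 376, Ba 503.
So from highest to lowest: H > S > Ba > Cs.

H, S, Ba, Cs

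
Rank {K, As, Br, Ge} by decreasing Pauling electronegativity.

Br > As > Ge > K

K is in period 4, group 1; Ge is in period 4, group 14; As is in period 4, group 15; Br is in period 4, group 17.
Smaller atoms with higher effective nuclear charge are more electronegative.
All lie in period 4, so electronegativity increases left to right.
So from highest to lowest: Br > As > Ge > K.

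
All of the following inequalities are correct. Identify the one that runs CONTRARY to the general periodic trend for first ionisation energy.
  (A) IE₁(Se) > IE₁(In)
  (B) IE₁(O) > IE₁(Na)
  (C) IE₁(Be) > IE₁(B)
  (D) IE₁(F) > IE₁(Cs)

The general trend: first ionisation energy increases across a period and decreases down a group.
(A) Se (period 4, group 16) vs In (period 5, group 13): the stated order agrees with the simple trend.
(B) O (period 2, group 16) vs Na (period 3, group 1): the stated order agrees with the simple trend.
(C) Be (period 2, group 2) vs B (period 2, group 13): the stated order contradicts the simple trend.
(D) F (period 2, group 17) vs Cs (period 6, group 1): the stated order agrees with the simple trend.
The exception is (C): removing B's lone 2p electron is easier than breaking Be's filled 2s².

(C)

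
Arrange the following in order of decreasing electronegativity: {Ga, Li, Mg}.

Ga, Mg, Li

Smaller atoms with higher effective nuclear charge are more electronegative.
A diagonal step moves right (one effect) and down (the opposite effect) at once.
Mg > Li: the two effects oppose for this pair; the across-period effect wins (1.31 vs 0.98).
Ga > Mg: the two effects oppose for this pair; the across-period effect wins (1.81 vs 1.31).
Tabulated electronegativity (Pauling): Li 0.98, Mg 1.31, Ga 1.81.
So from highest to lowest: Ga > Mg > Li.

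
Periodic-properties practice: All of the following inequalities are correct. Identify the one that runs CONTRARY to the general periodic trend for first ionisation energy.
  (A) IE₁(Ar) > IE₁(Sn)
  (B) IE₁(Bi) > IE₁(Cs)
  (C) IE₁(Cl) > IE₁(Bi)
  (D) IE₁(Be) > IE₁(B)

(D)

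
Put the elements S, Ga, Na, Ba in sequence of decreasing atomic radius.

Na is in period 3, group 1; S is in period 3, group 16; Ga is in period 4, group 13; Ba is in period 6, group 2.
Radius decreases left→right (rising Z_eff, same n) and increases top→bottom (higher n).
Neither a single period nor a single group — weigh both effects.
Ga > S: both effects reinforce here, so Ga is clearly the larger of the two.
Na > Ga: period and group pull opposite ways; the across-period shift dominates (155 vs 124 pm).
Ba > Na: the two effects oppose for this pair; the down-group effect wins (196 vs 155 pm).
Approximate values (pm): Na 155, S 103, Ga 124, Ba 196.
So from largest to smallest: Ba > Na > Ga > S.

Ba > Na > Ga > S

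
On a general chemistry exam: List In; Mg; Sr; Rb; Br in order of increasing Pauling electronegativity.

Rb < Sr < Mg < In < Br

Smaller atoms with higher effective nuclear charge are more electronegative.
These span different periods and groups, so the two trends combine.
Sr > Rb: Sr lies to the right of Rb in period 5, so the across-period effect alone puts Sr higher.
Mg > Sr: Mg sits above Sr in group 2, so the down-group effect alone puts Mg higher.
In > Mg: period and group pull opposite ways; the across-period shift dominates (1.78 vs 1.31).
Br > In: both effects reinforce here, so Br is clearly the higher of the two.
For reference (Pauling): Mg 1.31, Br 2.96, Rb 0.82, Sr 0.95, In 1.78.
So from lowest to highest: Rb < Sr < Mg < In < Br.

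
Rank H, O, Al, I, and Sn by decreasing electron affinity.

I > O > Sn > H > Al

H is in period 1, group 1; O is in period 2, group 16; Al is in period 3, group 13; Sn is in period 5, group 14; I is in period 5, group 17.
Atoms with high Z_eff and room in the valence shell (especially the halogens) have the most exothermic electron affinities.
These span different periods and groups, so the two trends combine.
H > Al: period and group pull opposite ways; the down-group shift dominates (73 vs 42 kJ/mol).
Sn > H: the two effects oppose for this pair; the across-period effect wins (107 vs 73 kJ/mol).
O > Sn: both effects reinforce here, so O is clearly the higher of the two.
I > O: period and group pull opposite ways; the across-period shift dominates (295 vs 141 kJ/mol).
Tabulated electron affinity (kJ/mol): H 73, O 141, Al 42, Sn 107, I 295.
So from highest to lowest: I > O > Sn > H > Al.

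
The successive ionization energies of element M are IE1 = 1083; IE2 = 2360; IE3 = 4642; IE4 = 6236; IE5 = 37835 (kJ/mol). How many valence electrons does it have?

4

Look for the largest jump between consecutive ionization energies: IE5/IE4 ≈ 6.1, far larger than any earlier ratio.
That jump marks the point where a core electron is being removed. So the atom has 4 valence electrons.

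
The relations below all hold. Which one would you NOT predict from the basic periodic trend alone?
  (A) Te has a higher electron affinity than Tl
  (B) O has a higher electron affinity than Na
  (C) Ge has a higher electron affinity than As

(C)

The general trend: electron affinity increases across a period and decreases down a group.
(A) Te (period 5, group 16) vs Tl (period 6, group 13): the stated order agrees with the simple trend.
(B) O (period 2, group 16) vs Na (period 3, group 1): the stated order agrees with the simple trend.
(C) Ge (period 4, group 14) vs As (period 4, group 15): the stated order contradicts the simple trend.
The exception is (C): adding an electron to As's half-filled 4p³ is unfavourable, so Ge (4p²) has the more exothermic EA.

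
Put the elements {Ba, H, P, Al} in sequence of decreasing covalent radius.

Across a period the added protons contract the valence shell; down a group each new principal shell makes the atom larger.
These span different periods and groups, so the two trends combine.
P > H: the two effects oppose for this pair; the down-group effect wins (111 vs 32 pm).
Al > P: Al lies to the left of P in period 3, so the across-period effect alone puts Al larger.
Ba > Al: relative to Al, both the across-period and down-group shifts push Ba's atomic radius up.
Approximate values (pm): H 32, Al 126, P 111, Ba 196.
So from largest to smallest: Ba > Al > P > H.

Ba > Al > P > H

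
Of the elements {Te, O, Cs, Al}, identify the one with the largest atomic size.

Cs

O is in period 2, group 16; Al is in period 3, group 13; Te is in period 5, group 16; Cs is in period 6, group 1.
Atomic radius shrinks across a period as nuclear charge pulls the same shell inward, and grows down a group as new shells are added.
Neither a single period nor a single group — weigh both effects.
Al > O: both effects reinforce here, so Al is clearly the larger of the two.
Te > Al: period and group pull opposite ways; the down-group shift dominates (136 vs 126 pm).
Cs > Te: relative to Te, both the across-period and down-group shifts push Cs's atomic radius up.
Approximate values (pm): O 63, Al 126, Te 136, Cs 232.
The largest atomic size among these belongs to Cs.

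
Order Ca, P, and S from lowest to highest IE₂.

IE_2 is the cost of taking one more electron from the +1 cation: Ca⁺ still has 1 valence electron; P⁺ still has 4 valence electrons; S⁺ still has 5 valence electrons.
All are still removing valence electrons, so compare the +1 ions as you would atoms: IE_2 generally rises across a period (higher Z_eff) and falls down a group (larger shell), subject to the usual subshell exceptions.
Valence configurations: Ca⁺ [Ar]4s¹, P⁺ [Ne]3s²3p², S⁺ [Ne]3s²3p³.
Approximate IE_2 values (kJ/mol): Ca 1145, P 1907, S 2252.
Hence IE_2: Ca < P < S.

Ca < P < S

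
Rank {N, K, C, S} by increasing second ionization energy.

IE_2 is the cost of taking one more electron from the +1 cation: N⁺ still has 4 valence electrons; K⁺ is the bare [Ar] core; C⁺ still has 3 valence electrons; S⁺ still has 5 valence electrons.
Pulling an electron out of a noble-gas core costs far more than removing a remaining valence electron, so K sits at the high end of IE_2.
Valence configurations: N⁺ [He]2s²2p², C⁺ [He]2s²2p¹, S⁺ [Ne]3s²3p³.
Tabulated IE_2 (kJ/mol): N 2856, K 3052, C 2353, S 2252.
Putting it together, IE_2: S < C < N < K.

S, C, N, K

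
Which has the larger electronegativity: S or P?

S

P is in period 3, group 15; S is in period 3, group 16.
EN rises left→right (higher Z_eff, smaller atoms) and falls top→bottom (larger, more shielded atoms).
All lie in period 3, so electronegativity increases left to right.
So S has the larger electronegativity (S > P).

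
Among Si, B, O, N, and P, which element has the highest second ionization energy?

O

The second ionization energy removes an electron from the +1 ion. For each element: Si⁺ still has 3 valence electrons; B⁺ still has 2 valence electrons; O⁺ still has 5 valence electrons; N⁺ still has 4 valence electrons; P⁺ still has 4 valence electrons.
All are still removing valence electrons, so compare the +1 ions as you would atoms: IE_2 generally rises across a period (higher Z_eff) and falls down a group (larger shell), subject to the usual subshell exceptions.
Valence configurations: Si⁺ [Ne]3s²3p¹, B⁺ [He]2s², O⁺ [He]2s²2p³, N⁺ [He]2s²2p², P⁺ [Ne]3s²3p².
Tabulated IE_2 (kJ/mol): Si 1577, B 2427, O 3388, N 2856, P 1907.
Overall IE_2 order: Si < P < B < N < O.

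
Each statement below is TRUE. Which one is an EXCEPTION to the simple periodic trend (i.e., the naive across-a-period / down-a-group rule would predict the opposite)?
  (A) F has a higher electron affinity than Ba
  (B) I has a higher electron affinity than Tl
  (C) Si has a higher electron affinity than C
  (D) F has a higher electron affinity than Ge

(C)

The general trend: electron affinity increases across a period and decreases down a group.
(A) F (period 2, group 17) vs Ba (period 6, group 2): the stated order agrees with the simple trend.
(B) I (period 5, group 17) vs Tl (period 6, group 13): the stated order agrees with the simple trend.
(C) Si (period 3, group 14) vs C (period 2, group 14): the stated order contradicts the simple trend.
(D) F (period 2, group 17) vs Ge (period 4, group 14): the stated order agrees with the simple trend.
The exception is (C): Si's larger, more diffuse 3p orbitals accept an added electron slightly more readily than C's compact 2p.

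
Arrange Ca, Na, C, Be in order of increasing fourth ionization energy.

After 3 electrons have been removed, what remains? Ca³⁺ is already 1 electron into the core; Na³⁺ is already 2 electrons into the core; C³⁺ still has 1 valence electron; Be³⁺ is already 1 electron into the core.
Breaking into a closed-shell core is much more expensive than removing a leftover valence electron — Ca, Na and Be have the largest IE_4 here.
Approximate IE_4 values (kJ/mol): Ca 6491, Na 9543, C 6223, Be 21007.
Putting it together, IE_4: C < Ca < Na < Be.

C < Ca < Na < Be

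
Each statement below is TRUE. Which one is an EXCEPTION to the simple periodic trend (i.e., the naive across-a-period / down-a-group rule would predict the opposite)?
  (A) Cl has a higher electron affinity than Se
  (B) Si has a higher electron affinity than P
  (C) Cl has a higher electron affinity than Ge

(B)

The general trend: electron affinity increases across a period and decreases down a group.
(A) Cl (period 3, group 17) vs Se (period 4, group 16): the stated order agrees with the simple trend.
(B) Si (period 3, group 14) vs P (period 3, group 15): the stated order contradicts the simple trend.
(C) Cl (period 3, group 17) vs Ge (period 4, group 14): the stated order agrees with the simple trend.
The exception is (B): adding an electron to P's half-filled 3p³ is unfavourable, so Si (3p²) has the more exothermic EA.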